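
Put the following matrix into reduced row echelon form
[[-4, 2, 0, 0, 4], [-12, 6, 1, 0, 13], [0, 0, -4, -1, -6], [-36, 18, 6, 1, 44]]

[[1, -1/2, 0, 0, -1], [0, 0, 1, 0, 1], [0, 0, 0, 1, 2], [0, 0, 0, 0, 0]]

Multiply ρ1 by -1/4.
Add 12 times ρ1 to ρ2.
Add 36 times ρ1 to ρ4.
Add 4 times ρ2 to ρ3.
Subtract 6 times ρ2 from ρ4.
Multiply ρ3 by -1.
Subtract ρ3 from ρ4.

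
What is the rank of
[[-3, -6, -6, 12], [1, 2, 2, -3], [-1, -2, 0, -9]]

Multiply r1 by -1/3.
  [  1   2  2  -4 ]
  [  1   2  2  -3 ]
  [ -1  -2  0  -9 ]
Subtract r1 from r2.
  [  1   2  2  -4 ]
  [  0   0  0   1 ]
  [ -1  -2  0  -9 ]
Add r1 to r3.
  [ 1  2  2   -4 ]
  [ 0  0  0    1 ]
  [ 0  0  2  -13 ]
Swap r2 and r3.
  [ 1  2  2   -4 ]
  [ 0  0  2  -13 ]
  [ 0  0  0    1 ]
Multiply r2 by 1/2.
  [ 1  2  2     -4 ]
  [ 0  0  1  -13/2 ]
  [ 0  0  0      1 ]
Add 13/2 times r3 to r2.
  [ 1  2  2  -4 ]
  [ 0  0  1   0 ]
  [ 0  0  0   1 ]
Add 4 times r3 to r1.
  [ 1  2  2  0 ]
  [ 0  0  1  0 ]
  [ 0  0  0  1 ]
Subtract 2 times r2 from r1.
  [ 1  2  0  0 ]
  [ 0  0  1  0 ]
  [ 0  0  0  1 ]
The reduced form has 3 nonzero rows.

rank = 3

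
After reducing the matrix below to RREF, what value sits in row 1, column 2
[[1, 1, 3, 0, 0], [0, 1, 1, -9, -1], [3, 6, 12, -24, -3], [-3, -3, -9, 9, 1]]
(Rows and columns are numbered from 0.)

1

ρ3 := ρ3 − 3·ρ1
  [  1   1   3    0   0 ]
  [  0   1   1   -9  -1 ]
  [  0   3   3  -24  -3 ]
  [ -3  -3  -9    9   1 ]
ρ4 := ρ4 + 3·ρ1
  [ 1  1  3    0   0 ]
  [ 0  1  1   -9  -1 ]
  [ 0  3  3  -24  -3 ]
  [ 0  0  0    9   1 ]
ρ3 := ρ3 − 3·ρ2
  [ 1  1  3   0   0 ]
  [ 0  1  1  -9  -1 ]
  [ 0  0  0   3   0 ]
  [ 0  0  0   9   1 ]
ρ3 := 1/3·ρ3
  [ 1  1  3   0   0 ]
  [ 0  1  1  -9  -1 ]
  [ 0  0  0   1   0 ]
  [ 0  0  0   9   1 ]
ρ4 := ρ4 − 9·ρ3
  [ 1  1  3   0   0 ]
  [ 0  1  1  -9  -1 ]
  [ 0  0  0   1   0 ]
  [ 0  0  0   0   1 ]
ρ2 := ρ2 + ρ4
  [ 1  1  3   0  0 ]
  [ 0  1  1  -9  0 ]
  [ 0  0  0   1  0 ]
  [ 0  0  0   0  1 ]
ρ2 := ρ2 + 9·ρ3
  [ 1  1  3  0  0 ]
  [ 0  1  1  0  0 ]
  [ 0  0  0  1  0 ]
  [ 0  0  0  0  1 ]
ρ1 := ρ1 − ρ2
  [ 1  0  2  0  0 ]
  [ 0  1  1  0  0 ]
  [ 0  0  0  1  0 ]
  [ 0  0  0  0  1 ]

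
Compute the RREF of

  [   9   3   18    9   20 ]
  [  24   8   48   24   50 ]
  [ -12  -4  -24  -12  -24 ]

ρ1 := 1/9·ρ1
  [   1  1/3    2    1  20/9 ]
  [  24    8   48   24    50 ]
  [ -12   -4  -24  -12   -24 ]
ρ2 := ρ2 − 24·ρ1
  [   1  1/3    2    1   20/9 ]
  [   0    0    0    0  -10/3 ]
  [ -12   -4  -24  -12    -24 ]
ρ3 := ρ3 + 12·ρ1
  [ 1  1/3  2  1   20/9 ]
  [ 0    0  0  0  -10/3 ]
  [ 0    0  0  0    8/3 ]
ρ2 := -3/10·ρ2
  [ 1  1/3  2  1  20/9 ]
  [ 0    0  0  0     1 ]
  [ 0    0  0  0   8/3 ]
ρ3 := ρ3 − 8/3·ρ2
  [ 1  1/3  2  1  20/9 ]
  [ 0    0  0  0     1 ]
  [ 0    0  0  0     0 ]
ρ1 := ρ1 − 20/9·ρ2
  [ 1  1/3  2  1  0 ]
  [ 0    0  0  0  1 ]
  [ 0    0  0  0  0 ]

[[1, 1/3, 2, 1, 0], [0, 0, 0, 0, 1], [0, 0, 0, 0, 0]]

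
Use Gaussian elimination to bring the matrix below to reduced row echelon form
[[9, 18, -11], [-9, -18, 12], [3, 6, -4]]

[[1, 2, 0], [0, 0, 1], [0, 0, 0]]

R1 → 1/9·R1
  [  1    2  -11/9 ]
  [ -9  -18     12 ]
  [  3    6     -4 ]
R2 → R2 + 9·R1
  [ 1  2  -11/9 ]
  [ 0  0      1 ]
  [ 3  6     -4 ]
R3 → R3 − 3·R1
  [ 1  2  -11/9 ]
  [ 0  0      1 ]
  [ 0  0   -1/3 ]
R3 → R3 + 1/3·R2
  [ 1  2  -11/9 ]
  [ 0  0      1 ]
  [ 0  0      0 ]
R1 → R1 + 11/9·R2
  [ 1  2  0 ]
  [ 0  0  1 ]
  [ 0  0  0 ]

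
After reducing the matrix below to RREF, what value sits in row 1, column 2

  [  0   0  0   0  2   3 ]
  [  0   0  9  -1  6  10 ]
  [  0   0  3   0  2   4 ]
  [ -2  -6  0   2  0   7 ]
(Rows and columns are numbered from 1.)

ρ1 <=> ρ4
  [ -2  -6  0   2  0   7 ]
  [  0   0  9  -1  6  10 ]
  [  0   0  3   0  2   4 ]
  [  0   0  0   0  2   3 ]
ρ1 := -1/2·ρ1
  [ 1  3  0  -1  0  -7/2 ]
  [ 0  0  9  -1  6    10 ]
  [ 0  0  3   0  2     4 ]
  [ 0  0  0   0  2     3 ]
ρ2 := 1/9·ρ2
  [ 1  3  0    -1    0  -7/2 ]
  [ 0  0  1  -1/9  2/3  10/9 ]
  [ 0  0  3     0    2     4 ]
  [ 0  0  0     0    2     3 ]
ρ3 := ρ3 − 3·ρ2
  [ 1  3  0    -1    0  -7/2 ]
  [ 0  0  1  -1/9  2/3  10/9 ]
  [ 0  0  0   1/3    0   2/3 ]
  [ 0  0  0     0    2     3 ]
ρ3 := 3·ρ3
  [ 1  3  0    -1    0  -7/2 ]
  [ 0  0  1  -1/9  2/3  10/9 ]
  [ 0  0  0     1    0     2 ]
  [ 0  0  0     0    2     3 ]
ρ4 := 1/2·ρ4
  [ 1  3  0    -1    0  -7/2 ]
  [ 0  0  1  -1/9  2/3  10/9 ]
  [ 0  0  0     1    0     2 ]
  [ 0  0  0     0    1   3/2 ]
ρ2 := ρ2 − 2/3·ρ4
  [ 1  3  0    -1  0  -7/2 ]
  [ 0  0  1  -1/9  0   1/9 ]
  [ 0  0  0     1  0     2 ]
  [ 0  0  0     0  1   3/2 ]
ρ2 := ρ2 + 1/9·ρ3
  [ 1  3  0  -1  0  -7/2 ]
  [ 0  0  1   0  0   1/3 ]
  [ 0  0  0   1  0     2 ]
  [ 0  0  0   0  1   3/2 ]
ρ1 := ρ1 + ρ3
  [ 1  3  0  0  0  -3/2 ]
  [ 0  0  1  0  0   1/3 ]
  [ 0  0  0  1  0     2 ]
  [ 0  0  0  0  1   3/2 ]

3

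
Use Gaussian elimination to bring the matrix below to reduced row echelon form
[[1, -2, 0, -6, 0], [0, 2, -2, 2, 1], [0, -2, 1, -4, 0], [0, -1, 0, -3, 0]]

[[1, 0, 0, 0, 0], [0, 1, 0, 3, 0], [0, 0, 1, 2, 0], [0, 0, 0, 0, 1]]

Multiply R2 by 1/2.
  [ 1  -2   0  -6    0 ]
  [ 0   1  -1   1  1/2 ]
  [ 0  -2   1  -4    0 ]
  [ 0  -1   0  -3    0 ]
Add 2 times R2 to R3.
  [ 1  -2   0  -6    0 ]
  [ 0   1  -1   1  1/2 ]
  [ 0   0  -1  -2    1 ]
  [ 0  -1   0  -3    0 ]
Add R2 to R4.
  [ 1  -2   0  -6    0 ]
  [ 0   1  -1   1  1/2 ]
  [ 0   0  -1  -2    1 ]
  [ 0   0  -1  -2  1/2 ]
Multiply R3 by -1.
  [ 1  -2   0  -6    0 ]
  [ 0   1  -1   1  1/2 ]
  [ 0   0   1   2   -1 ]
  [ 0   0  -1  -2  1/2 ]
Add R3 to R4.
  [ 1  -2   0  -6     0 ]
  [ 0   1  -1   1   1/2 ]
  [ 0   0   1   2    -1 ]
  [ 0   0   0   0  -1/2 ]
Multiply R4 by -2.
  [ 1  -2   0  -6    0 ]
  [ 0   1  -1   1  1/2 ]
  [ 0   0   1   2   -1 ]
  [ 0   0   0   0    1 ]
Add R4 to R3.
  [ 1  -2   0  -6    0 ]
  [ 0   1  -1   1  1/2 ]
  [ 0   0   1   2    0 ]
  [ 0   0   0   0    1 ]
Subtract 1/2 times R4 from R2.
  [ 1  -2   0  -6  0 ]
  [ 0   1  -1   1  0 ]
  [ 0   0   1   2  0 ]
  [ 0   0   0   0  1 ]
Add R3 to R2.
  [ 1  -2  0  -6  0 ]
  [ 0   1  0   3  0 ]
  [ 0   0  1   2  0 ]
  [ 0   0  0   0  1 ]
Add 2 times R2 to R1.
  [ 1  0  0  0  0 ]
  [ 0  1  0  3  0 ]
  [ 0  0  1  2  0 ]
  [ 0  0  0  0  1 ]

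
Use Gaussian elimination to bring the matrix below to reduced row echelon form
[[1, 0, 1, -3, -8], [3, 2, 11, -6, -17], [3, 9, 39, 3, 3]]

[[1, 0, 1, 0, 1], [0, 1, 4, 0, -1], [0, 0, 0, 1, 3]]

Subtract 3 times R1 from R2.
  [ 1  0   1  -3  -8 ]
  [ 0  2   8   3   7 ]
  [ 3  9  39   3   3 ]
Subtract 3 times R1 from R3.
  [ 1  0   1  -3  -8 ]
  [ 0  2   8   3   7 ]
  [ 0  9  36  12  27 ]
Multiply R2 by 1/2.
  [ 1  0   1   -3   -8 ]
  [ 0  1   4  3/2  7/2 ]
  [ 0  9  36   12   27 ]
Subtract 9 times R2 from R3.
  [ 1  0  1    -3    -8 ]
  [ 0  1  4   3/2   7/2 ]
  [ 0  0  0  -3/2  -9/2 ]
Multiply R3 by -2/3.
  [ 1  0  1   -3   -8 ]
  [ 0  1  4  3/2  7/2 ]
  [ 0  0  0    1    3 ]
Subtract 3/2 times R3 from R2.
  [ 1  0  1  -3  -8 ]
  [ 0  1  4   0  -1 ]
  [ 0  0  0   1   3 ]
Add 3 times R3 to R1.
  [ 1  0  1  0   1 ]
  [ 0  1  4  0  -1 ]
  [ 0  0  0  1   3 ]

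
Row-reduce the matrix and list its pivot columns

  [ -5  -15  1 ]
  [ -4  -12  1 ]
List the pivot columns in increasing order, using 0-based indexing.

0, 2

R1 → -1/5·R1
  [  1    3  -1/5 ]
  [ -4  -12     1 ]
R2 → R2 + 4·R1
  [ 1  3  -1/5 ]
  [ 0  0   1/5 ]
R2 → 5·R2
  [ 1  3  -1/5 ]
  [ 0  0     1 ]
R1 → R1 + 1/5·R2
  [ 1  3  0 ]
  [ 0  0  1 ]
Pivot columns are the columns containing a leading 1.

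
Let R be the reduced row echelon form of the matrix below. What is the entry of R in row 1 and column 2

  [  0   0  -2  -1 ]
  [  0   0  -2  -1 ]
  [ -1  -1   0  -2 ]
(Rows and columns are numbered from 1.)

1

Swap r1 and r3.
  [ -1  -1   0  -2 ]
  [  0   0  -2  -1 ]
  [  0   0  -2  -1 ]
Multiply r1 by -1.
  [ 1  1   0   2 ]
  [ 0  0  -2  -1 ]
  [ 0  0  -2  -1 ]
Multiply r2 by -1/2.
  [ 1  1   0    2 ]
  [ 0  0   1  1/2 ]
  [ 0  0  -2   -1 ]
Add 2 times r2 to r3.
  [ 1  1  0    2 ]
  [ 0  0  1  1/2 ]
  [ 0  0  0    0 ]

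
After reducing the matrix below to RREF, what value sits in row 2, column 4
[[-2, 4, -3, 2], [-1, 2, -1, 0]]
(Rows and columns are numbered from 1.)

r1 → -1/2·r1
  [  1  -2  3/2  -1 ]
  [ -1   2   -1   0 ]
r2 → r2 + r1
  [ 1  -2  3/2  -1 ]
  [ 0   0  1/2  -1 ]
r2 → 2·r2
  [ 1  -2  3/2  -1 ]
  [ 0   0    1  -2 ]
r1 → r1 − 3/2·r2
  [ 1  -2  0   2 ]
  [ 0   0  1  -2 ]

-2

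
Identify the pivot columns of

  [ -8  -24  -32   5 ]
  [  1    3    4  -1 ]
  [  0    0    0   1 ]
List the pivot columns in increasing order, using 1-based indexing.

1, 4

R1 := -1/8·R1
  [ 1  3  4  -5/8 ]
  [ 1  3  4    -1 ]
  [ 0  0  0     1 ]
R2 := R2 − R1
  [ 1  3  4  -5/8 ]
  [ 0  0  0  -3/8 ]
  [ 0  0  0     1 ]
R2 := -8/3·R2
  [ 1  3  4  -5/8 ]
  [ 0  0  0     1 ]
  [ 0  0  0     1 ]
R3 := R3 − R2
  [ 1  3  4  -5/8 ]
  [ 0  0  0     1 ]
  [ 0  0  0     0 ]
R1 := R1 + 5/8·R2
  [ 1  3  4  0 ]
  [ 0  0  0  1 ]
  [ 0  0  0  0 ]
Pivot columns are the columns containing a leading 1.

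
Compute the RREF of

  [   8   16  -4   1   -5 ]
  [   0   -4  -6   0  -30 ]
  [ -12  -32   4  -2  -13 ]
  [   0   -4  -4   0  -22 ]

Multiply R1 by 1/8.
  [   1    2  -1/2  1/8  -5/8 ]
  [   0   -4    -6    0   -30 ]
  [ -12  -32     4   -2   -13 ]
  [   0   -4    -4    0   -22 ]
Add 12 times R1 to R3.
  [ 1   2  -1/2   1/8   -5/8 ]
  [ 0  -4    -6     0    -30 ]
  [ 0  -8    -2  -1/2  -41/2 ]
  [ 0  -4    -4     0    -22 ]
Multiply R2 by -1/4.
  [ 1   2  -1/2   1/8   -5/8 ]
  [ 0   1   3/2     0   15/2 ]
  [ 0  -8    -2  -1/2  -41/2 ]
  [ 0  -4    -4     0    -22 ]
Add 8 times R2 to R3.
  [ 1   2  -1/2   1/8  -5/8 ]
  [ 0   1   3/2     0  15/2 ]
  [ 0   0    10  -1/2  79/2 ]
  [ 0  -4    -4     0   -22 ]
Add 4 times R2 to R4.
  [ 1  2  -1/2   1/8  -5/8 ]
  [ 0  1   3/2     0  15/2 ]
  [ 0  0    10  -1/2  79/2 ]
  [ 0  0     2     0     8 ]
Multiply R3 by 1/10.
  [ 1  2  -1/2    1/8   -5/8 ]
  [ 0  1   3/2      0   15/2 ]
  [ 0  0     1  -1/20  79/20 ]
  [ 0  0     2      0      8 ]
Subtract 2 times R3 from R4.
  [ 1  2  -1/2    1/8   -5/8 ]
  [ 0  1   3/2      0   15/2 ]
  [ 0  0     1  -1/20  79/20 ]
  [ 0  0     0   1/10   1/10 ]
Multiply R4 by 10.
  [ 1  2  -1/2    1/8   -5/8 ]
  [ 0  1   3/2      0   15/2 ]
  [ 0  0     1  -1/20  79/20 ]
  [ 0  0     0      1      1 ]
Add 1/20 times R4 to R3.
  [ 1  2  -1/2  1/8  -5/8 ]
  [ 0  1   3/2    0  15/2 ]
  [ 0  0     1    0     4 ]
  [ 0  0     0    1     1 ]
Subtract 1/8 times R4 from R1.
  [ 1  2  -1/2  0  -3/4 ]
  [ 0  1   3/2  0  15/2 ]
  [ 0  0     1  0     4 ]
  [ 0  0     0  1     1 ]
Subtract 3/2 times R3 from R2.
  [ 1  2  -1/2  0  -3/4 ]
  [ 0  1     0  0   3/2 ]
  [ 0  0     1  0     4 ]
  [ 0  0     0  1     1 ]
Add 1/2 times R3 to R1.
  [ 1  2  0  0  5/4 ]
  [ 0  1  0  0  3/2 ]
  [ 0  0  1  0    4 ]
  [ 0  0  0  1    1 ]
Subtract 2 times R2 from R1.
  [ 1  0  0  0  -7/4 ]
  [ 0  1  0  0   3/2 ]
  [ 0  0  1  0     4 ]
  [ 0  0  0  1     1 ]

[[1, 0, 0, 0, -7/4], [0, 1, 0, 0, 3/2], [0, 0, 1, 0, 4], [0, 0, 0, 1, 1]]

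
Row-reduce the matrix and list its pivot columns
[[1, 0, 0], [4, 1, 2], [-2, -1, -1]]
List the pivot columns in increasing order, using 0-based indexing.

0, 1, 2

Subtract 4 times R1 from R2.
  [  1   0   0 ]
  [  0   1   2 ]
  [ -2  -1  -1 ]
Add 2 times R1 to R3.
  [ 1   0   0 ]
  [ 0   1   2 ]
  [ 0  -1  -1 ]
Add R2 to R3.
  [ 1  0  0 ]
  [ 0  1  2 ]
  [ 0  0  1 ]
Subtract 2 times R3 from R2.
  [ 1  0  0 ]
  [ 0  1  0 ]
  [ 0  0  1 ]
Pivot columns are the columns containing a leading 1.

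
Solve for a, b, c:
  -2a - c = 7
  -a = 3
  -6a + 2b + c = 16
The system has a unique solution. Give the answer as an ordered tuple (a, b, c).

(-3, -1/2, -1)

Form the augmented matrix and row-reduce:
  [ -2  0  -1  |   7 ]
  [ -1  0   0  |   3 ]
  [ -6  2   1  |  16 ]
Multiply r1 by -1/2.
Add r1 to r2.
Add 6 times r1 to r3.
Swap r2 and r3.
Multiply r2 by 1/2.
Multiply r3 by 2.
Subtract 2 times r3 from r2.
Subtract 1/2 times r3 from r1.
Reading off the last column: a = -3, b = -1/2, c = -1.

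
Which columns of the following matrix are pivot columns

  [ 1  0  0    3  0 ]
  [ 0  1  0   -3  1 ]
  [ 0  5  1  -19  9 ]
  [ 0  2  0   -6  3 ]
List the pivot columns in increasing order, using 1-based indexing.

1, 2, 3, 5

R3 := R3 − 5·R2
R4 := R4 − 2·R2
R3 := R3 − 4·R4
R2 := R2 − R4
Pivot columns are the columns containing a leading 1.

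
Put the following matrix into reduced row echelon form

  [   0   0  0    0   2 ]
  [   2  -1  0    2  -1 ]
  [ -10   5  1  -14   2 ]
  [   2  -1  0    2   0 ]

[[1, -1/2, 0, 1, 0], [0, 0, 1, -4, 0], [0, 0, 0, 0, 1], [0, 0, 0, 0, 0]]

Swap r1 and r2.
  [   2  -1  0    2  -1 ]
  [   0   0  0    0   2 ]
  [ -10   5  1  -14   2 ]
  [   2  -1  0    2   0 ]
Multiply r1 by 1/2.
  [   1  -1/2  0    1  -1/2 ]
  [   0     0  0    0     2 ]
  [ -10     5  1  -14     2 ]
  [   2    -1  0    2     0 ]
Add 10 times r1 to r3.
  [ 1  -1/2  0   1  -1/2 ]
  [ 0     0  0   0     2 ]
  [ 0     0  1  -4    -3 ]
  [ 2    -1  0   2     0 ]
Subtract 2 times r1 from r4.
  [ 1  -1/2  0   1  -1/2 ]
  [ 0     0  0   0     2 ]
  [ 0     0  1  -4    -3 ]
  [ 0     0  0   0     1 ]
Swap r2 and r3.
  [ 1  -1/2  0   1  -1/2 ]
  [ 0     0  1  -4    -3 ]
  [ 0     0  0   0     2 ]
  [ 0     0  0   0     1 ]
Multiply r3 by 1/2.
  [ 1  -1/2  0   1  -1/2 ]
  [ 0     0  1  -4    -3 ]
  [ 0     0  0   0     1 ]
  [ 0     0  0   0     1 ]
Subtract r3 from r4.
  [ 1  -1/2  0   1  -1/2 ]
  [ 0     0  1  -4    -3 ]
  [ 0     0  0   0     1 ]
  [ 0     0  0   0     0 ]
Add 3 times r3 to r2.
  [ 1  -1/2  0   1  -1/2 ]
  [ 0     0  1  -4     0 ]
  [ 0     0  0   0     1 ]
  [ 0     0  0   0     0 ]
Add 1/2 times r3 to r1.
  [ 1  -1/2  0   1  0 ]
  [ 0     0  1  -4  0 ]
  [ 0     0  0   0  1 ]
  [ 0     0  0   0  0 ]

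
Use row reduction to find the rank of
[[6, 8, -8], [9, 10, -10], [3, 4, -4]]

R1 → 1/6·R1
  [ 1  4/3  -4/3 ]
  [ 9   10   -10 ]
  [ 3    4    -4 ]
R2 → R2 − 9·R1
  [ 1  4/3  -4/3 ]
  [ 0   -2     2 ]
  [ 3    4    -4 ]
R3 → R3 − 3·R1
  [ 1  4/3  -4/3 ]
  [ 0   -2     2 ]
  [ 0    0     0 ]
R2 → -1/2·R2
  [ 1  4/3  -4/3 ]
  [ 0    1    -1 ]
  [ 0    0     0 ]
R1 → R1 − 4/3·R2
  [ 1  0   0 ]
  [ 0  1  -1 ]
  [ 0  0   0 ]
The reduced form has 2 nonzero rows.

rank = 2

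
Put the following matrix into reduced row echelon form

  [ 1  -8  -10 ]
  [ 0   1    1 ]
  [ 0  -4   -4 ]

[[1, 0, -2], [0, 1, 1], [0, 0, 0]]

R3 -> R3 + 4·R2
R1 -> R1 + 8·R2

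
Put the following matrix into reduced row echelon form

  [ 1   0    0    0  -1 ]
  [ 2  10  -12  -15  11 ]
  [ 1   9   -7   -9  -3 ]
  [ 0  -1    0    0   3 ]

R2 ← R2 − 2·R1
  [ 1   0    0    0  -1 ]
  [ 0  10  -12  -15  13 ]
  [ 1   9   -7   -9  -3 ]
  [ 0  -1    0    0   3 ]
R3 ← R3 − R1
  [ 1   0    0    0  -1 ]
  [ 0  10  -12  -15  13 ]
  [ 0   9   -7   -9  -2 ]
  [ 0  -1    0    0   3 ]
R2 ← 1/10·R2
  [ 1   0     0     0     -1 ]
  [ 0   1  -6/5  -3/2  13/10 ]
  [ 0   9    -7    -9     -2 ]
  [ 0  -1     0     0      3 ]
R3 ← R3 − 9·R2
  [ 1   0     0     0       -1 ]
  [ 0   1  -6/5  -3/2    13/10 ]
  [ 0   0  19/5   9/2  -137/10 ]
  [ 0  -1     0     0        3 ]
R4 ← R4 + R2
  [ 1  0     0     0       -1 ]
  [ 0  1  -6/5  -3/2    13/10 ]
  [ 0  0  19/5   9/2  -137/10 ]
  [ 0  0  -6/5  -3/2    43/10 ]
R3 ← 5/19·R3
  [ 1  0     0      0       -1 ]
  [ 0  1  -6/5   -3/2    13/10 ]
  [ 0  0     1  45/38  -137/38 ]
  [ 0  0  -6/5   -3/2    43/10 ]
R4 ← R4 + 6/5·R3
  [ 1  0     0      0       -1 ]
  [ 0  1  -6/5   -3/2    13/10 ]
  [ 0  0     1  45/38  -137/38 ]
  [ 0  0     0  -3/38    -1/38 ]
R4 ← -38/3·R4
  [ 1  0     0      0       -1 ]
  [ 0  1  -6/5   -3/2    13/10 ]
  [ 0  0     1  45/38  -137/38 ]
  [ 0  0     0      1      1/3 ]
R3 ← R3 − 45/38·R4
  [ 1  0     0     0     -1 ]
  [ 0  1  -6/5  -3/2  13/10 ]
  [ 0  0     1     0     -4 ]
  [ 0  0     0     1    1/3 ]
R2 ← R2 + 3/2·R4
  [ 1  0     0  0   -1 ]
  [ 0  1  -6/5  0  9/5 ]
  [ 0  0     1  0   -4 ]
  [ 0  0     0  1  1/3 ]
R2 ← R2 + 6/5·R3
  [ 1  0  0  0   -1 ]
  [ 0  1  0  0   -3 ]
  [ 0  0  1  0   -4 ]
  [ 0  0  0  1  1/3 ]

[[1, 0, 0, 0, -1], [0, 1, 0, 0, -3], [0, 0, 1, 0, -4], [0, 0, 0, 1, 1/3]]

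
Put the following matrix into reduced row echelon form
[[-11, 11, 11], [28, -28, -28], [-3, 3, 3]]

R1 ← -1/11·R1
  [  1   -1   -1 ]
  [ 28  -28  -28 ]
  [ -3    3    3 ]
R2 ← R2 − 28·R1
  [  1  -1  -1 ]
  [  0   0   0 ]
  [ -3   3   3 ]
R3 ← R3 + 3·R1
  [ 1  -1  -1 ]
  [ 0   0   0 ]
  [ 0   0   0 ]

[[1, -1, -1], [0, 0, 0], [0, 0, 0]]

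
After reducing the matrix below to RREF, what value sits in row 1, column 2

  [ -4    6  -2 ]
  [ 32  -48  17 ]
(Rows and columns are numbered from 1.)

-3/2

Multiply r1 by -1/4.
  [  1  -3/2  1/2 ]
  [ 32   -48   17 ]
Subtract 32 times r1 from r2.
  [ 1  -3/2  1/2 ]
  [ 0     0    1 ]
Subtract 1/2 times r2 from r1.
  [ 1  -3/2  0 ]
  [ 0     0  1 ]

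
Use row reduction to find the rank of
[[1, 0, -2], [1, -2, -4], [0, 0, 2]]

rank = 3

r2 := r2 − r1
  [ 1   0  -2 ]
  [ 0  -2  -2 ]
  [ 0   0   2 ]
r2 := -1/2·r2
  [ 1  0  -2 ]
  [ 0  1   1 ]
  [ 0  0   2 ]
r3 := 1/2·r3
  [ 1  0  -2 ]
  [ 0  1   1 ]
  [ 0  0   1 ]
r2 := r2 − r3
  [ 1  0  -2 ]
  [ 0  1   0 ]
  [ 0  0   1 ]
r1 := r1 + 2·r3
  [ 1  0  0 ]
  [ 0  1  0 ]
  [ 0  0  1 ]
The reduced form has 3 nonzero rows.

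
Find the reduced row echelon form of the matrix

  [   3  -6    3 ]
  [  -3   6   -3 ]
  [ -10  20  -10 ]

[[1, -2, 1], [0, 0, 0], [0, 0, 0]]

R1 → 1/3·R1
  [   1  -2    1 ]
  [  -3   6   -3 ]
  [ -10  20  -10 ]
R2 → R2 + 3·R1
  [   1  -2    1 ]
  [   0   0    0 ]
  [ -10  20  -10 ]
R3 → R3 + 10·R1
  [ 1  -2  1 ]
  [ 0   0  0 ]
  [ 0   0  0 ]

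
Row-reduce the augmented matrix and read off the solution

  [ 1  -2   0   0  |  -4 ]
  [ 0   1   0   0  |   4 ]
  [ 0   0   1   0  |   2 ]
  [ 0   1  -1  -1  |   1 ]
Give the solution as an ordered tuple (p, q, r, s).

R4 ← R4 − R2
  [ 1  -2   0   0  |  -4 ]
  [ 0   1   0   0  |   4 ]
  [ 0   0   1   0  |   2 ]
  [ 0   0  -1  -1  |  -3 ]
R4 ← R4 + R3
  [ 1  -2  0   0  |  -4 ]
  [ 0   1  0   0  |   4 ]
  [ 0   0  1   0  |   2 ]
  [ 0   0  0  -1  |  -1 ]
R4 ← -1·R4
  [ 1  -2  0  0  |  -4 ]
  [ 0   1  0  0  |   4 ]
  [ 0   0  1  0  |   2 ]
  [ 0   0  0  1  |   1 ]
R1 ← R1 + 2·R2
  [ 1  0  0  0  |  4 ]
  [ 0  1  0  0  |  4 ]
  [ 0  0  1  0  |  2 ]
  [ 0  0  0  1  |  1 ]
Reading off the last column: p = 4, q = 4, r = 2, s = 1.

(4, 4, 2, 1)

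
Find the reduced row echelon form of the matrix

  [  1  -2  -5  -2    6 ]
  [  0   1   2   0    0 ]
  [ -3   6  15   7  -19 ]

R3 := R3 + 3·R1
  [ 1  -2  -5  -2   6 ]
  [ 0   1   2   0   0 ]
  [ 0   0   0   1  -1 ]
R1 := R1 + 2·R3
  [ 1  -2  -5  0   4 ]
  [ 0   1   2  0   0 ]
  [ 0   0   0  1  -1 ]
R1 := R1 + 2·R2
  [ 1  0  -1  0   4 ]
  [ 0  1   2  0   0 ]
  [ 0  0   0  1  -1 ]

[[1, 0, -1, 0, 4], [0, 1, 2, 0, 0], [0, 0, 0, 1, -1]]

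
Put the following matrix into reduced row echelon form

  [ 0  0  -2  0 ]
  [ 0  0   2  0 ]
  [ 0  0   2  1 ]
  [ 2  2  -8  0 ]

[[1, 1, 0, 0], [0, 0, 1, 0], [0, 0, 0, 1], [0, 0, 0, 0]]

R1 <-> R4
  [ 2  2  -8  0 ]
  [ 0  0   2  0 ]
  [ 0  0   2  1 ]
  [ 0  0  -2  0 ]
R1 := 1/2·R1
  [ 1  1  -4  0 ]
  [ 0  0   2  0 ]
  [ 0  0   2  1 ]
  [ 0  0  -2  0 ]
R2 := 1/2·R2
  [ 1  1  -4  0 ]
  [ 0  0   1  0 ]
  [ 0  0   2  1 ]
  [ 0  0  -2  0 ]
R3 := R3 − 2·R2
  [ 1  1  -4  0 ]
  [ 0  0   1  0 ]
  [ 0  0   0  1 ]
  [ 0  0  -2  0 ]
R4 := R4 + 2·R2
  [ 1  1  -4  0 ]
  [ 0  0   1  0 ]
  [ 0  0   0  1 ]
  [ 0  0   0  0 ]
R1 := R1 + 4·R2
  [ 1  1  0  0 ]
  [ 0  0  1  0 ]
  [ 0  0  0  1 ]
  [ 0  0  0  0 ]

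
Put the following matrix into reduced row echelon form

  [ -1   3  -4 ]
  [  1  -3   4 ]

[[1, -3, 4], [0, 0, 0]]

R1 → -1·R1
  [ 1  -3  4 ]
  [ 1  -3  4 ]
R2 → R2 − R1
  [ 1  -3  4 ]
  [ 0   0  0 ]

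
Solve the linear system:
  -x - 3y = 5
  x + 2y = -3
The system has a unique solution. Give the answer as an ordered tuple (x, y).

(1, -2)

Form the augmented matrix and row-reduce:
  [ -1  -3  |   5 ]
  [  1   2  |  -3 ]
R1 ← -1·R1
  [ 1  3  |  -5 ]
  [ 1  2  |  -3 ]
R2 ← R2 − R1
  [ 1   3  |  -5 ]
  [ 0  -1  |   2 ]
R2 ← -1·R2
  [ 1  3  |  -5 ]
  [ 0  1  |  -2 ]
R1 ← R1 − 3·R2
  [ 1  0  |   1 ]
  [ 0  1  |  -2 ]
Reading off the last column: x = 1, y = -2.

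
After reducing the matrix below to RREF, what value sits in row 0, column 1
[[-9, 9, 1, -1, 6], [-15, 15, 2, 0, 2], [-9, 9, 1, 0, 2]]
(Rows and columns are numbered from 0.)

-1

ρ1 ← -1/9·ρ1
ρ2 ← ρ2 + 15·ρ1
ρ3 ← ρ3 + 9·ρ1
ρ2 ← 3·ρ2
ρ2 ← ρ2 − 5·ρ3
ρ1 ← ρ1 − 1/9·ρ3
ρ1 ← ρ1 + 1/9·ρ2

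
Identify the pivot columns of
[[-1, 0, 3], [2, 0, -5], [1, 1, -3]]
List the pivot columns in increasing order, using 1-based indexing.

r1 ← -1·r1
  [ 1  0  -3 ]
  [ 2  0  -5 ]
  [ 1  1  -3 ]
r2 ← r2 − 2·r1
  [ 1  0  -3 ]
  [ 0  0   1 ]
  [ 1  1  -3 ]
r3 ← r3 − r1
  [ 1  0  -3 ]
  [ 0  0   1 ]
  [ 0  1   0 ]
r2 <=> r3
  [ 1  0  -3 ]
  [ 0  1   0 ]
  [ 0  0   1 ]
r1 ← r1 + 3·r3
  [ 1  0  0 ]
  [ 0  1  0 ]
  [ 0  0  1 ]
Pivot columns are the columns containing a leading 1.

1, 2, 3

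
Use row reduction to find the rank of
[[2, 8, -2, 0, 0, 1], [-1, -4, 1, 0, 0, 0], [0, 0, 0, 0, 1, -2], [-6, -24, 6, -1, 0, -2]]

Multiply R1 by 1/2.
  [  1    4  -1   0  0  1/2 ]
  [ -1   -4   1   0  0    0 ]
  [  0    0   0   0  1   -2 ]
  [ -6  -24   6  -1  0   -2 ]
Add R1 to R2.
  [  1    4  -1   0  0  1/2 ]
  [  0    0   0   0  0  1/2 ]
  [  0    0   0   0  1   -2 ]
  [ -6  -24   6  -1  0   -2 ]
Add 6 times R1 to R4.
  [ 1  4  -1   0  0  1/2 ]
  [ 0  0   0   0  0  1/2 ]
  [ 0  0   0   0  1   -2 ]
  [ 0  0   0  -1  0    1 ]
Swap R2 and R4.
  [ 1  4  -1   0  0  1/2 ]
  [ 0  0   0  -1  0    1 ]
  [ 0  0   0   0  1   -2 ]
  [ 0  0   0   0  0  1/2 ]
Multiply R2 by -1.
  [ 1  4  -1  0  0  1/2 ]
  [ 0  0   0  1  0   -1 ]
  [ 0  0   0  0  1   -2 ]
  [ 0  0   0  0  0  1/2 ]
Multiply R4 by 2.
  [ 1  4  -1  0  0  1/2 ]
  [ 0  0   0  1  0   -1 ]
  [ 0  0   0  0  1   -2 ]
  [ 0  0   0  0  0    1 ]
Add 2 times R4 to R3.
  [ 1  4  -1  0  0  1/2 ]
  [ 0  0   0  1  0   -1 ]
  [ 0  0   0  0  1    0 ]
  [ 0  0   0  0  0    1 ]
Add R4 to R2.
  [ 1  4  -1  0  0  1/2 ]
  [ 0  0   0  1  0    0 ]
  [ 0  0   0  0  1    0 ]
  [ 0  0   0  0  0    1 ]
Subtract 1/2 times R4 from R1.
  [ 1  4  -1  0  0  0 ]
  [ 0  0   0  1  0  0 ]
  [ 0  0   0  0  1  0 ]
  [ 0  0   0  0  0  1 ]
The reduced form has 4 nonzero rows.

rank = 4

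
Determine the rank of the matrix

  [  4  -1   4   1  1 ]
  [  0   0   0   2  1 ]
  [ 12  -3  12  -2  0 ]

rank = 3

r1 -> 1/4·r1
  [  1  -1/4   1  1/4  1/4 ]
  [  0     0   0    2    1 ]
  [ 12    -3  12   -2    0 ]
r3 -> r3 − 12·r1
  [ 1  -1/4  1  1/4  1/4 ]
  [ 0     0  0    2    1 ]
  [ 0     0  0   -5   -3 ]
r2 -> 1/2·r2
  [ 1  -1/4  1  1/4  1/4 ]
  [ 0     0  0    1  1/2 ]
  [ 0     0  0   -5   -3 ]
r3 -> r3 + 5·r2
  [ 1  -1/4  1  1/4   1/4 ]
  [ 0     0  0    1   1/2 ]
  [ 0     0  0    0  -1/2 ]
r3 -> -2·r3
  [ 1  -1/4  1  1/4  1/4 ]
  [ 0     0  0    1  1/2 ]
  [ 0     0  0    0    1 ]
r2 -> r2 − 1/2·r3
  [ 1  -1/4  1  1/4  1/4 ]
  [ 0     0  0    1    0 ]
  [ 0     0  0    0    1 ]
r1 -> r1 − 1/4·r3
  [ 1  -1/4  1  1/4  0 ]
  [ 0     0  0    1  0 ]
  [ 0     0  0    0  1 ]
r1 -> r1 − 1/4·r2
  [ 1  -1/4  1  0  0 ]
  [ 0     0  0  1  0 ]
  [ 0     0  0  0  1 ]
The reduced form has 3 nonzero rows.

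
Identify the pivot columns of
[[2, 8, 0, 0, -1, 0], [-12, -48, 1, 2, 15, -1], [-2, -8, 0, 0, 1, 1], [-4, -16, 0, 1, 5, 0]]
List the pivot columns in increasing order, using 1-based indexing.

1, 3, 4, 6

Multiply ρ1 by 1/2.
  [   1    4  0  0  -1/2   0 ]
  [ -12  -48  1  2    15  -1 ]
  [  -2   -8  0  0     1   1 ]
  [  -4  -16  0  1     5   0 ]
Add 12 times ρ1 to ρ2.
  [  1    4  0  0  -1/2   0 ]
  [  0    0  1  2     9  -1 ]
  [ -2   -8  0  0     1   1 ]
  [ -4  -16  0  1     5   0 ]
Add 2 times ρ1 to ρ3.
  [  1    4  0  0  -1/2   0 ]
  [  0    0  1  2     9  -1 ]
  [  0    0  0  0     0   1 ]
  [ -4  -16  0  1     5   0 ]
Add 4 times ρ1 to ρ4.
  [ 1  4  0  0  -1/2   0 ]
  [ 0  0  1  2     9  -1 ]
  [ 0  0  0  0     0   1 ]
  [ 0  0  0  1     3   0 ]
Swap ρ3 and ρ4.
  [ 1  4  0  0  -1/2   0 ]
  [ 0  0  1  2     9  -1 ]
  [ 0  0  0  1     3   0 ]
  [ 0  0  0  0     0   1 ]
Add ρ4 to ρ2.
  [ 1  4  0  0  -1/2  0 ]
  [ 0  0  1  2     9  0 ]
  [ 0  0  0  1     3  0 ]
  [ 0  0  0  0     0  1 ]
Subtract 2 times ρ3 from ρ2.
  [ 1  4  0  0  -1/2  0 ]
  [ 0  0  1  0     3  0 ]
  [ 0  0  0  1     3  0 ]
  [ 0  0  0  0     0  1 ]
Pivot columns are the columns containing a leading 1.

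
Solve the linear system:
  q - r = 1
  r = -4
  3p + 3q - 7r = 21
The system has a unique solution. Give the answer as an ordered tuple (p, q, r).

(2/3, -3, -4)

Form the augmented matrix and row-reduce:
  [ 0  1  -1  |   1 ]
  [ 0  0   1  |  -4 ]
  [ 3  3  -7  |  21 ]
R1 <=> R3
  [ 3  3  -7  |  21 ]
  [ 0  0   1  |  -4 ]
  [ 0  1  -1  |   1 ]
R1 -> 1/3·R1
  [ 1  1  -7/3  |   7 ]
  [ 0  0     1  |  -4 ]
  [ 0  1    -1  |   1 ]
R2 <=> R3
  [ 1  1  -7/3  |   7 ]
  [ 0  1    -1  |   1 ]
  [ 0  0     1  |  -4 ]
R2 -> R2 + R3
  [ 1  1  -7/3  |   7 ]
  [ 0  1     0  |  -3 ]
  [ 0  0     1  |  -4 ]
R1 -> R1 + 7/3·R3
  [ 1  1  0  |  -7/3 ]
  [ 0  1  0  |    -3 ]
  [ 0  0  1  |    -4 ]
R1 -> R1 − R2
  [ 1  0  0  |  2/3 ]
  [ 0  1  0  |   -3 ]
  [ 0  0  1  |   -4 ]
Reading off the last column: p = 2/3, q = -3, r = -4.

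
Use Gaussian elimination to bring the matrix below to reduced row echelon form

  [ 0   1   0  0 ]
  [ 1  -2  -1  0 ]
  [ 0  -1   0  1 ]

Swap ρ1 and ρ2.
  [ 1  -2  -1  0 ]
  [ 0   1   0  0 ]
  [ 0  -1   0  1 ]
Add ρ2 to ρ3.
  [ 1  -2  -1  0 ]
  [ 0   1   0  0 ]
  [ 0   0   0  1 ]
Add 2 times ρ2 to ρ1.
  [ 1  0  -1  0 ]
  [ 0  1   0  0 ]
  [ 0  0   0  1 ]

[[1, 0, -1, 0], [0, 1, 0, 0], [0, 0, 0, 1]]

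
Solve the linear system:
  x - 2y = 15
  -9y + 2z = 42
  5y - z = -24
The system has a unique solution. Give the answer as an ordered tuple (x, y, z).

Form the augmented matrix and row-reduce:
  [ 1  -2   0  |   15 ]
  [ 0  -9   2  |   42 ]
  [ 0   5  -1  |  -24 ]
Multiply R2 by -1/9.
  [ 1  -2     0  |     15 ]
  [ 0   1  -2/9  |  -14/3 ]
  [ 0   5    -1  |    -24 ]
Subtract 5 times R2 from R3.
  [ 1  -2     0  |     15 ]
  [ 0   1  -2/9  |  -14/3 ]
  [ 0   0   1/9  |   -2/3 ]
Multiply R3 by 9.
  [ 1  -2     0  |     15 ]
  [ 0   1  -2/9  |  -14/3 ]
  [ 0   0     1  |     -6 ]
Add 2/9 times R3 to R2.
  [ 1  -2  0  |  15 ]
  [ 0   1  0  |  -6 ]
  [ 0   0  1  |  -6 ]
Add 2 times R2 to R1.
  [ 1  0  0  |   3 ]
  [ 0  1  0  |  -6 ]
  [ 0  0  1  |  -6 ]
Reading off the last column: x = 3, y = -6, z = -6.

(3, -6, -6)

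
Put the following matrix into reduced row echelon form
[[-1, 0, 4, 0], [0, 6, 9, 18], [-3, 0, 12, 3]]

[[1, 0, -4, 0], [0, 1, 3/2, 0], [0, 0, 0, 1]]

r1 ← -1·r1
  [  1  0  -4   0 ]
  [  0  6   9  18 ]
  [ -3  0  12   3 ]
r3 ← r3 + 3·r1
  [ 1  0  -4   0 ]
  [ 0  6   9  18 ]
  [ 0  0   0   3 ]
r2 ← 1/6·r2
  [ 1  0   -4  0 ]
  [ 0  1  3/2  3 ]
  [ 0  0    0  3 ]
r3 ← 1/3·r3
  [ 1  0   -4  0 ]
  [ 0  1  3/2  3 ]
  [ 0  0    0  1 ]
r2 ← r2 − 3·r3
  [ 1  0   -4  0 ]
  [ 0  1  3/2  0 ]
  [ 0  0    0  1 ]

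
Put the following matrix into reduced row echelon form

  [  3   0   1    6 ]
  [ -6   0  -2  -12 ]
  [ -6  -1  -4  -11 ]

[[1, 0, 1/3, 2], [0, 1, 2, -1], [0, 0, 0, 0]]

R1 ← 1/3·R1
  [  1   0  1/3    2 ]
  [ -6   0   -2  -12 ]
  [ -6  -1   -4  -11 ]
R2 ← R2 + 6·R1
  [  1   0  1/3    2 ]
  [  0   0    0    0 ]
  [ -6  -1   -4  -11 ]
R3 ← R3 + 6·R1
  [ 1   0  1/3  2 ]
  [ 0   0    0  0 ]
  [ 0  -1   -2  1 ]
R2 ↔ R3
  [ 1   0  1/3  2 ]
  [ 0  -1   -2  1 ]
  [ 0   0    0  0 ]
R2 ← -1·R2
  [ 1  0  1/3   2 ]
  [ 0  1    2  -1 ]
  [ 0  0    0   0 ]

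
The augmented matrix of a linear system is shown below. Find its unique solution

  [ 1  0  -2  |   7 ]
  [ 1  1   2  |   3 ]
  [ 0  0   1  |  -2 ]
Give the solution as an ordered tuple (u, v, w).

r2 -> r2 − r1
  [ 1  0  -2  |   7 ]
  [ 0  1   4  |  -4 ]
  [ 0  0   1  |  -2 ]
r2 -> r2 − 4·r3
  [ 1  0  -2  |   7 ]
  [ 0  1   0  |   4 ]
  [ 0  0   1  |  -2 ]
r1 -> r1 + 2·r3
  [ 1  0  0  |   3 ]
  [ 0  1  0  |   4 ]
  [ 0  0  1  |  -2 ]
Reading off the last column: u = 3, v = 4, w = -2.

(3, 4, -2)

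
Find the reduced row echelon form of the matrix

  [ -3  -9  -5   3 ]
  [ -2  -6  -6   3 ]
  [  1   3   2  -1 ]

[[1, 3, 0, 0], [0, 0, 1, 0], [0, 0, 0, 1]]

Multiply R1 by -1/3.
  [  1   3  5/3  -1 ]
  [ -2  -6   -6   3 ]
  [  1   3    2  -1 ]
Add 2 times R1 to R2.
  [ 1  3   5/3  -1 ]
  [ 0  0  -8/3   1 ]
  [ 1  3     2  -1 ]
Subtract R1 from R3.
  [ 1  3   5/3  -1 ]
  [ 0  0  -8/3   1 ]
  [ 0  0   1/3   0 ]
Multiply R2 by -3/8.
  [ 1  3  5/3    -1 ]
  [ 0  0    1  -3/8 ]
  [ 0  0  1/3     0 ]
Subtract 1/3 times R2 from R3.
  [ 1  3  5/3    -1 ]
  [ 0  0    1  -3/8 ]
  [ 0  0    0   1/8 ]
Multiply R3 by 8.
  [ 1  3  5/3    -1 ]
  [ 0  0    1  -3/8 ]
  [ 0  0    0     1 ]
Add 3/8 times R3 to R2.
  [ 1  3  5/3  -1 ]
  [ 0  0    1   0 ]
  [ 0  0    0   1 ]
Add R3 to R1.
  [ 1  3  5/3  0 ]
  [ 0  0    1  0 ]
  [ 0  0    0  1 ]
Subtract 5/3 times R2 from R1.
  [ 1  3  0  0 ]
  [ 0  0  1  0 ]
  [ 0  0  0  1 ]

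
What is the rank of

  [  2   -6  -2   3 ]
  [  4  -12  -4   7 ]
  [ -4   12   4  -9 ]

rank = 2

R1 := 1/2·R1
  [  1   -3  -1  3/2 ]
  [  4  -12  -4    7 ]
  [ -4   12   4   -9 ]
R2 := R2 − 4·R1
  [  1  -3  -1  3/2 ]
  [  0   0   0    1 ]
  [ -4  12   4   -9 ]
R3 := R3 + 4·R1
  [ 1  -3  -1  3/2 ]
  [ 0   0   0    1 ]
  [ 0   0   0   -3 ]
R3 := R3 + 3·R2
  [ 1  -3  -1  3/2 ]
  [ 0   0   0    1 ]
  [ 0   0   0    0 ]
R1 := R1 − 3/2·R2
  [ 1  -3  -1  0 ]
  [ 0   0   0  1 ]
  [ 0   0   0  0 ]
The reduced form has 2 nonzero rows.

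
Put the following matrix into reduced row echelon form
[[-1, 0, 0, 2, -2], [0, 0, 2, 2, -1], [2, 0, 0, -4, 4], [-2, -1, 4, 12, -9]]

r1 -> -1·r1
  [  1   0  0  -2   2 ]
  [  0   0  2   2  -1 ]
  [  2   0  0  -4   4 ]
  [ -2  -1  4  12  -9 ]
r3 -> r3 − 2·r1
  [  1   0  0  -2   2 ]
  [  0   0  2   2  -1 ]
  [  0   0  0   0   0 ]
  [ -2  -1  4  12  -9 ]
r4 -> r4 + 2·r1
  [ 1   0  0  -2   2 ]
  [ 0   0  2   2  -1 ]
  [ 0   0  0   0   0 ]
  [ 0  -1  4   8  -5 ]
r2 <-> r4
  [ 1   0  0  -2   2 ]
  [ 0  -1  4   8  -5 ]
  [ 0   0  0   0   0 ]
  [ 0   0  2   2  -1 ]
r2 -> -1·r2
  [ 1  0   0  -2   2 ]
  [ 0  1  -4  -8   5 ]
  [ 0  0   0   0   0 ]
  [ 0  0   2   2  -1 ]
r3 <-> r4
  [ 1  0   0  -2   2 ]
  [ 0  1  -4  -8   5 ]
  [ 0  0   2   2  -1 ]
  [ 0  0   0   0   0 ]
r3 -> 1/2·r3
  [ 1  0   0  -2     2 ]
  [ 0  1  -4  -8     5 ]
  [ 0  0   1   1  -1/2 ]
  [ 0  0   0   0     0 ]
r2 -> r2 + 4·r3
  [ 1  0  0  -2     2 ]
  [ 0  1  0  -4     3 ]
  [ 0  0  1   1  -1/2 ]
  [ 0  0  0   0     0 ]

[[1, 0, 0, -2, 2], [0, 1, 0, -4, 3], [0, 0, 1, 1, -1/2], [0, 0, 0, 0, 0]]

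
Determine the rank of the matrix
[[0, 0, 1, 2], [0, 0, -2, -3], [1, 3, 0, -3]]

ρ1 ↔ ρ3
  [ 1  3   0  -3 ]
  [ 0  0  -2  -3 ]
  [ 0  0   1   2 ]
ρ2 := -1/2·ρ2
  [ 1  3  0   -3 ]
  [ 0  0  1  3/2 ]
  [ 0  0  1    2 ]
ρ3 := ρ3 − ρ2
  [ 1  3  0   -3 ]
  [ 0  0  1  3/2 ]
  [ 0  0  0  1/2 ]
ρ3 := 2·ρ3
  [ 1  3  0   -3 ]
  [ 0  0  1  3/2 ]
  [ 0  0  0    1 ]
ρ2 := ρ2 − 3/2·ρ3
  [ 1  3  0  -3 ]
  [ 0  0  1   0 ]
  [ 0  0  0   1 ]
ρ1 := ρ1 + 3·ρ3
  [ 1  3  0  0 ]
  [ 0  0  1  0 ]
  [ 0  0  0  1 ]
The reduced form has 3 nonzero rows.

rank = 3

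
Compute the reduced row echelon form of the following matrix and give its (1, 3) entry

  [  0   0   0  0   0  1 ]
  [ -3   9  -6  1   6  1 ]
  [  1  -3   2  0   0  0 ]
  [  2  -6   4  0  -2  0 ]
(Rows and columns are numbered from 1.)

Swap r1 and r2.
  [ -3   9  -6  1   6  1 ]
  [  0   0   0  0   0  1 ]
  [  1  -3   2  0   0  0 ]
  [  2  -6   4  0  -2  0 ]
Multiply r1 by -1/3.
  [ 1  -3  2  -1/3  -2  -1/3 ]
  [ 0   0  0     0   0     1 ]
  [ 1  -3  2     0   0     0 ]
  [ 2  -6  4     0  -2     0 ]
Subtract r1 from r3.
  [ 1  -3  2  -1/3  -2  -1/3 ]
  [ 0   0  0     0   0     1 ]
  [ 0   0  0   1/3   2   1/3 ]
  [ 2  -6  4     0  -2     0 ]
Subtract 2 times r1 from r4.
  [ 1  -3  2  -1/3  -2  -1/3 ]
  [ 0   0  0     0   0     1 ]
  [ 0   0  0   1/3   2   1/3 ]
  [ 0   0  0   2/3   2   2/3 ]
Swap r2 and r3.
  [ 1  -3  2  -1/3  -2  -1/3 ]
  [ 0   0  0   1/3   2   1/3 ]
  [ 0   0  0     0   0     1 ]
  [ 0   0  0   2/3   2   2/3 ]
Multiply r2 by 3.
  [ 1  -3  2  -1/3  -2  -1/3 ]
  [ 0   0  0     1   6     1 ]
  [ 0   0  0     0   0     1 ]
  [ 0   0  0   2/3   2   2/3 ]
Subtract 2/3 times r2 from r4.
  [ 1  -3  2  -1/3  -2  -1/3 ]
  [ 0   0  0     1   6     1 ]
  [ 0   0  0     0   0     1 ]
  [ 0   0  0     0  -2     0 ]
Swap r3 and r4.
  [ 1  -3  2  -1/3  -2  -1/3 ]
  [ 0   0  0     1   6     1 ]
  [ 0   0  0     0  -2     0 ]
  [ 0   0  0     0   0     1 ]
Multiply r3 by -1/2.
  [ 1  -3  2  -1/3  -2  -1/3 ]
  [ 0   0  0     1   6     1 ]
  [ 0   0  0     0   1     0 ]
  [ 0   0  0     0   0     1 ]
Subtract r4 from r2.
  [ 1  -3  2  -1/3  -2  -1/3 ]
  [ 0   0  0     1   6     0 ]
  [ 0   0  0     0   1     0 ]
  [ 0   0  0     0   0     1 ]
Add 1/3 times r4 to r1.
  [ 1  -3  2  -1/3  -2  0 ]
  [ 0   0  0     1   6  0 ]
  [ 0   0  0     0   1  0 ]
  [ 0   0  0     0   0  1 ]
Subtract 6 times r3 from r2.
  [ 1  -3  2  -1/3  -2  0 ]
  [ 0   0  0     1   0  0 ]
  [ 0   0  0     0   1  0 ]
  [ 0   0  0     0   0  1 ]
Add 2 times r3 to r1.
  [ 1  -3  2  -1/3  0  0 ]
  [ 0   0  0     1  0  0 ]
  [ 0   0  0     0  1  0 ]
  [ 0   0  0     0  0  1 ]
Add 1/3 times r2 to r1.
  [ 1  -3  2  0  0  0 ]
  [ 0   0  0  1  0  0 ]
  [ 0   0  0  0  1  0 ]
  [ 0   0  0  0  0  1 ]

2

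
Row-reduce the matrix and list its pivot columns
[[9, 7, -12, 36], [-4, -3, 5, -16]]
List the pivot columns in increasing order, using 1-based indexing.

r1 ← 1/9·r1
  [  1  7/9  -4/3    4 ]
  [ -4   -3     5  -16 ]
r2 ← r2 + 4·r1
  [ 1  7/9  -4/3  4 ]
  [ 0  1/9  -1/3  0 ]
r2 ← 9·r2
  [ 1  7/9  -4/3  4 ]
  [ 0    1    -3  0 ]
r1 ← r1 − 7/9·r2
  [ 1  0   1  4 ]
  [ 0  1  -3  0 ]
Pivot columns are the columns containing a leading 1.

1, 2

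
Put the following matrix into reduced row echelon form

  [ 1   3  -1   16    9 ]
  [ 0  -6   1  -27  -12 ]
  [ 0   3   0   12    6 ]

ρ2 ← -1/6·ρ2
  [ 1  3    -1   16  9 ]
  [ 0  1  -1/6  9/2  2 ]
  [ 0  3     0   12  6 ]
ρ3 ← ρ3 − 3·ρ2
  [ 1  3    -1    16  9 ]
  [ 0  1  -1/6   9/2  2 ]
  [ 0  0   1/2  -3/2  0 ]
ρ3 ← 2·ρ3
  [ 1  3    -1   16  9 ]
  [ 0  1  -1/6  9/2  2 ]
  [ 0  0     1   -3  0 ]
ρ2 ← ρ2 + 1/6·ρ3
  [ 1  3  -1  16  9 ]
  [ 0  1   0   4  2 ]
  [ 0  0   1  -3  0 ]
ρ1 ← ρ1 + ρ3
  [ 1  3  0  13  9 ]
  [ 0  1  0   4  2 ]
  [ 0  0  1  -3  0 ]
ρ1 ← ρ1 − 3·ρ2
  [ 1  0  0   1  3 ]
  [ 0  1  0   4  2 ]
  [ 0  0  1  -3  0 ]

[[1, 0, 0, 1, 3], [0, 1, 0, 4, 2], [0, 0, 1, -3, 0]]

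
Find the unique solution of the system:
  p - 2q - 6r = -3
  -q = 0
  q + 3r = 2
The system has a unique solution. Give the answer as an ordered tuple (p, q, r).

(1, 0, 2/3)

Form the augmented matrix and row-reduce:
  [ 1  -2  -6  |  -3 ]
  [ 0  -1   0  |   0 ]
  [ 0   1   3  |   2 ]
r2 -> -1·r2
  [ 1  -2  -6  |  -3 ]
  [ 0   1   0  |   0 ]
  [ 0   1   3  |   2 ]
r3 -> r3 − r2
  [ 1  -2  -6  |  -3 ]
  [ 0   1   0  |   0 ]
  [ 0   0   3  |   2 ]
r3 -> 1/3·r3
  [ 1  -2  -6  |   -3 ]
  [ 0   1   0  |    0 ]
  [ 0   0   1  |  2/3 ]
r1 -> r1 + 6·r3
  [ 1  -2  0  |    1 ]
  [ 0   1  0  |    0 ]
  [ 0   0  1  |  2/3 ]
r1 -> r1 + 2·r2
  [ 1  0  0  |    1 ]
  [ 0  1  0  |    0 ]
  [ 0  0  1  |  2/3 ]
Reading off the last column: p = 1, q = 0, r = 2/3.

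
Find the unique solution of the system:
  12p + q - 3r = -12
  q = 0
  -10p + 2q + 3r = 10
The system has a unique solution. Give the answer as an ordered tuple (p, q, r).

(-1, 0, 0)

Form the augmented matrix and row-reduce:
  [  12  1  -3  |  -12 ]
  [   0  1   0  |    0 ]
  [ -10  2   3  |   10 ]
Multiply R1 by 1/12.
  [   1  1/12  -1/4  |  -1 ]
  [   0     1     0  |   0 ]
  [ -10     2     3  |  10 ]
Add 10 times R1 to R3.
  [ 1  1/12  -1/4  |  -1 ]
  [ 0     1     0  |   0 ]
  [ 0  17/6   1/2  |   0 ]
Subtract 17/6 times R2 from R3.
  [ 1  1/12  -1/4  |  -1 ]
  [ 0     1     0  |   0 ]
  [ 0     0   1/2  |   0 ]
Multiply R3 by 2.
  [ 1  1/12  -1/4  |  -1 ]
  [ 0     1     0  |   0 ]
  [ 0     0     1  |   0 ]
Add 1/4 times R3 to R1.
  [ 1  1/12  0  |  -1 ]
  [ 0     1  0  |   0 ]
  [ 0     0  1  |   0 ]
Subtract 1/12 times R2 from R1.
  [ 1  0  0  |  -1 ]
  [ 0  1  0  |   0 ]
  [ 0  0  1  |   0 ]
Reading off the last column: p = -1, q = 0, r = 0.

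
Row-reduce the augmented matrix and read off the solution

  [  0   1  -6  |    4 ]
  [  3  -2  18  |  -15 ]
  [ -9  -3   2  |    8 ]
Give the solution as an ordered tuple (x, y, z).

(-4/3, 1, -1/2)

Swap R1 and R2.
  [  3  -2  18  |  -15 ]
  [  0   1  -6  |    4 ]
  [ -9  -3   2  |    8 ]
Multiply R1 by 1/3.
  [  1  -2/3   6  |  -5 ]
  [  0     1  -6  |   4 ]
  [ -9    -3   2  |   8 ]
Add 9 times R1 to R3.
  [ 1  -2/3   6  |   -5 ]
  [ 0     1  -6  |    4 ]
  [ 0    -9  56  |  -37 ]
Add 9 times R2 to R3.
  [ 1  -2/3   6  |  -5 ]
  [ 0     1  -6  |   4 ]
  [ 0     0   2  |  -1 ]
Multiply R3 by 1/2.
  [ 1  -2/3   6  |    -5 ]
  [ 0     1  -6  |     4 ]
  [ 0     0   1  |  -1/2 ]
Add 6 times R3 to R2.
  [ 1  -2/3  6  |    -5 ]
  [ 0     1  0  |     1 ]
  [ 0     0  1  |  -1/2 ]
Subtract 6 times R3 from R1.
  [ 1  -2/3  0  |    -2 ]
  [ 0     1  0  |     1 ]
  [ 0     0  1  |  -1/2 ]
Add 2/3 times R2 to R1.
  [ 1  0  0  |  -4/3 ]
  [ 0  1  0  |     1 ]
  [ 0  0  1  |  -1/2 ]
Reading off the last column: x = -4/3, y = 1, z = -1/2.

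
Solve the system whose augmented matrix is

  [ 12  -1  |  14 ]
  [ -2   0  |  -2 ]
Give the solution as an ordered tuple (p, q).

(1, -2)

ρ1 ← 1/12·ρ1
  [  1  -1/12  |  7/6 ]
  [ -2      0  |   -2 ]
ρ2 ← ρ2 + 2·ρ1
  [ 1  -1/12  |  7/6 ]
  [ 0   -1/6  |  1/3 ]
ρ2 ← -6·ρ2
  [ 1  -1/12  |  7/6 ]
  [ 0      1  |   -2 ]
ρ1 ← ρ1 + 1/12·ρ2
  [ 1  0  |   1 ]
  [ 0  1  |  -2 ]
Reading off the last column: p = 1, q = -2.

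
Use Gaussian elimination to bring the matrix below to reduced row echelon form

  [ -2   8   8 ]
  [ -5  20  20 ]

[[1, -4, -4], [0, 0, 0]]

R1 → -1/2·R1
  [  1  -4  -4 ]
  [ -5  20  20 ]
R2 → R2 + 5·R1
  [ 1  -4  -4 ]
  [ 0   0   0 ]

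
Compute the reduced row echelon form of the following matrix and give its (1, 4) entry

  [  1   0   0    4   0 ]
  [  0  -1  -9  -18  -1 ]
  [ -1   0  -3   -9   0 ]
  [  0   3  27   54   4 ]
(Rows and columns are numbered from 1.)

R3 := R3 + R1
  [ 1   0   0    4   0 ]
  [ 0  -1  -9  -18  -1 ]
  [ 0   0  -3   -5   0 ]
  [ 0   3  27   54   4 ]
R2 := -1·R2
  [ 1  0   0   4  0 ]
  [ 0  1   9  18  1 ]
  [ 0  0  -3  -5  0 ]
  [ 0  3  27  54  4 ]
R4 := R4 − 3·R2
  [ 1  0   0   4  0 ]
  [ 0  1   9  18  1 ]
  [ 0  0  -3  -5  0 ]
  [ 0  0   0   0  1 ]
R3 := -1/3·R3
  [ 1  0  0    4  0 ]
  [ 0  1  9   18  1 ]
  [ 0  0  1  5/3  0 ]
  [ 0  0  0    0  1 ]
R2 := R2 − R4
  [ 1  0  0    4  0 ]
  [ 0  1  9   18  0 ]
  [ 0  0  1  5/3  0 ]
  [ 0  0  0    0  1 ]
R2 := R2 − 9·R3
  [ 1  0  0    4  0 ]
  [ 0  1  0    3  0 ]
  [ 0  0  1  5/3  0 ]
  [ 0  0  0    0  1 ]

4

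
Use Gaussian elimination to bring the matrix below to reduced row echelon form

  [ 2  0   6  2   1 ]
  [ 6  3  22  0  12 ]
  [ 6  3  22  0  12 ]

[[1, 0, 3, 1, 1/2], [0, 1, 4/3, -2, 3], [0, 0, 0, 0, 0]]

r1 → 1/2·r1
  [ 1  0   3  1  1/2 ]
  [ 6  3  22  0   12 ]
  [ 6  3  22  0   12 ]
r2 → r2 − 6·r1
  [ 1  0   3   1  1/2 ]
  [ 0  3   4  -6    9 ]
  [ 6  3  22   0   12 ]
r3 → r3 − 6·r1
  [ 1  0  3   1  1/2 ]
  [ 0  3  4  -6    9 ]
  [ 0  3  4  -6    9 ]
r2 → 1/3·r2
  [ 1  0    3   1  1/2 ]
  [ 0  1  4/3  -2    3 ]
  [ 0  3    4  -6    9 ]
r3 → r3 − 3·r2
  [ 1  0    3   1  1/2 ]
  [ 0  1  4/3  -2    3 ]
  [ 0  0    0   0    0 ]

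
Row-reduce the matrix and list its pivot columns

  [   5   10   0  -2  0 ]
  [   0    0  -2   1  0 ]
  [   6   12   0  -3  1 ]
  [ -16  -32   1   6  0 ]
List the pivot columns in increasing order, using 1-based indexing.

ρ1 := 1/5·ρ1
  [   1    2   0  -2/5  0 ]
  [   0    0  -2     1  0 ]
  [   6   12   0    -3  1 ]
  [ -16  -32   1     6  0 ]
ρ3 := ρ3 − 6·ρ1
  [   1    2   0  -2/5  0 ]
  [   0    0  -2     1  0 ]
  [   0    0   0  -3/5  1 ]
  [ -16  -32   1     6  0 ]
ρ4 := ρ4 + 16·ρ1
  [ 1  2   0  -2/5  0 ]
  [ 0  0  -2     1  0 ]
  [ 0  0   0  -3/5  1 ]
  [ 0  0   1  -2/5  0 ]
ρ2 := -1/2·ρ2
  [ 1  2  0  -2/5  0 ]
  [ 0  0  1  -1/2  0 ]
  [ 0  0  0  -3/5  1 ]
  [ 0  0  1  -2/5  0 ]
ρ4 := ρ4 − ρ2
  [ 1  2  0  -2/5  0 ]
  [ 0  0  1  -1/2  0 ]
  [ 0  0  0  -3/5  1 ]
  [ 0  0  0  1/10  0 ]
ρ3 := -5/3·ρ3
  [ 1  2  0  -2/5     0 ]
  [ 0  0  1  -1/2     0 ]
  [ 0  0  0     1  -5/3 ]
  [ 0  0  0  1/10     0 ]
ρ4 := ρ4 − 1/10·ρ3
  [ 1  2  0  -2/5     0 ]
  [ 0  0  1  -1/2     0 ]
  [ 0  0  0     1  -5/3 ]
  [ 0  0  0     0   1/6 ]
ρ4 := 6·ρ4
  [ 1  2  0  -2/5     0 ]
  [ 0  0  1  -1/2     0 ]
  [ 0  0  0     1  -5/3 ]
  [ 0  0  0     0     1 ]
ρ3 := ρ3 + 5/3·ρ4
  [ 1  2  0  -2/5  0 ]
  [ 0  0  1  -1/2  0 ]
  [ 0  0  0     1  0 ]
  [ 0  0  0     0  1 ]
ρ2 := ρ2 + 1/2·ρ3
  [ 1  2  0  -2/5  0 ]
  [ 0  0  1     0  0 ]
  [ 0  0  0     1  0 ]
  [ 0  0  0     0  1 ]
ρ1 := ρ1 + 2/5·ρ3
  [ 1  2  0  0  0 ]
  [ 0  0  1  0  0 ]
  [ 0  0  0  1  0 ]
  [ 0  0  0  0  1 ]
Pivot columns are the columns containing a leading 1.

1, 3, 4, 5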